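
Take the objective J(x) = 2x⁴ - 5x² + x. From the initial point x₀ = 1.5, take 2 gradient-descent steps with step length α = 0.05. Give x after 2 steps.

J′(x) = 8x³ - 10x + 1
x₁ = 1.5 − 0.05·13 = 0.85
x₂ = 0.85 − 0.05·(-2.587) = 0.97935

0.97935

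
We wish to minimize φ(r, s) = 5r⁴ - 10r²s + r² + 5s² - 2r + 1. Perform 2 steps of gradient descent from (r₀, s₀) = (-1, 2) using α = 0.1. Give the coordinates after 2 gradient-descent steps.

(28.072, 6.76)

∇φ = (20r³ - 20rs + 2r - 2, -10r² + 10s)
(r₁, s₁) = (-1, 2) − 0.1·(16, 10) = (-2.6, 1)
(r₂, s₂) = (-2.6, 1) − 0.1·(-306.72, -57.6) = (28.072, 6.76)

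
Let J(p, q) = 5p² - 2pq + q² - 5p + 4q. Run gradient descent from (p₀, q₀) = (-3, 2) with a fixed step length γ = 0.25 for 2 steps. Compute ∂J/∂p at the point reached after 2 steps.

∇J = (10p - 2q - 5, -2p + 2q + 4)
(p₁, q₁) = (-3, 2) − 0.25·(-39, 14) = (6.75, -1.5)
(p₂, q₂) = (6.75, -1.5) − 0.25·(65.5, -12.5) = (-9.625, 1.625)
∂J/∂p at (-9.625, 1.625) = -104.5

-104.5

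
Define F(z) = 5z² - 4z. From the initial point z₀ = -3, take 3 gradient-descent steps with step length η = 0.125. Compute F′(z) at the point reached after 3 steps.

F′(z) = 10z - 4
z₁ = -3 − 0.125·(-34) = 1.25
z₂ = 1.25 − 0.125·8.5 = 0.1875
z₃ = 0.1875 − 0.125·(-2.125) = 0.453125
F′(z) at (0.453125) = 0.53125

0.53125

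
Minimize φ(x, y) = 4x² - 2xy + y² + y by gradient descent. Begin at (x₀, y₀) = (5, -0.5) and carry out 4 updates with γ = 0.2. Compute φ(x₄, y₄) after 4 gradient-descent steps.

7.34995648

∇φ = (8x - 2y, -2x + 2y + 1)
Step 1: at (5, -0.5), ∇φ = (41, -10) → (5, -0.5) − 0.2·(41, -10) = (-3.2, 1.5)
Step 2: at (-3.2, 1.5), ∇φ = (-28.6, 10.4) → (-3.2, 1.5) − 0.2·(-28.6, 10.4) = (2.52, -0.58)
Step 3: at (2.52, -0.58), ∇φ = (21.32, -5.2) → (2.52, -0.58) − 0.2·(21.32, -5.2) = (-1.744, 0.46)
Step 4: at (-1.744, 0.46), ∇φ = (-14.872, 5.408) → (-1.744, 0.46) − 0.2·(-14.872, 5.408) = (1.2304, -0.6216)
φ(1.2304, -0.6216) = 7.34995648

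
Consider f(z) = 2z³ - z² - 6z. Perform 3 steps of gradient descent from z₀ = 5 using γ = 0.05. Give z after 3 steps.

f′(z) = 6z² - 2z - 6
z₁ = 5 − 0.05·134 = -1.7
z₂ = -1.7 − 0.05·14.74 = -2.437
z₃ = -2.437 − 0.05·34.507814 = -4.1623907

-4.1623907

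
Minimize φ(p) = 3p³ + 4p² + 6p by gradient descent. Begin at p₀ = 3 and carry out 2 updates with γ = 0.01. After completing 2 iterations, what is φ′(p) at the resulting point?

33.439126356489

φ′(p) = 9p² + 8p + 6
p₁ = 3 − 0.01·111 = 1.89
p₂ = 1.89 − 0.01·53.2689 = 1.357311
φ′(p) at (1.357311) = 33.439126356489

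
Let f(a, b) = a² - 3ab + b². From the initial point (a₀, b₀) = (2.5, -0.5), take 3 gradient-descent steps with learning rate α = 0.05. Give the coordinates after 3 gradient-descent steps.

(1.7904375, 0.5248125)

∇f = (2a - 3b, -3a + 2b)
(a₁, b₁) = (2.5, -0.5) − 0.05·(6.5, -8.5) = (2.175, -0.075)
(a₂, b₂) = (2.175, -0.075) − 0.05·(4.575, -6.675) = (1.94625, 0.25875)
(a₃, b₃) = (1.94625, 0.25875) − 0.05·(3.11625, -5.32125) = (1.7904375, 0.5248125)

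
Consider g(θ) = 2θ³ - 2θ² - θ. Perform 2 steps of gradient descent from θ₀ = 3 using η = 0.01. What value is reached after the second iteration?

g′(θ) = 6θ² - 4θ - 1
Step 1: g′(3) = 41; θ₁ = 3 − 0.01·41 = 2.59
Step 2: g′(2.59) = 28.8886; θ₂ = 2.59 − 0.01·28.8886 = 2.301114

2.301114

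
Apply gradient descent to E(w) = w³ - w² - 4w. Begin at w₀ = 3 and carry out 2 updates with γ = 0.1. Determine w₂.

1.453

E′(w) = 3w² - 2w - 4
w₁ = 3 − 0.1·17 = 1.3
w₂ = 1.3 − 0.1·(-1.53) = 1.453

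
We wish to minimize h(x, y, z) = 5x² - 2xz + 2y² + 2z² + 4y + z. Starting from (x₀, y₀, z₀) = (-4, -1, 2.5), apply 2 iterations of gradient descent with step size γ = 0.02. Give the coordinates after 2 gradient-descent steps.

∇h = (10x - 2z, 4y + 4, -2x + 4z + 1)
(x₁, y₁, z₁) = (-4, -1, 2.5) − 0.02·(-45, 0, 19) = (-3.1, -1, 2.12)
(x₂, y₂, z₂) = (-3.1, -1, 2.12) − 0.02·(-35.24, 0, 15.68) = (-2.3952, -1, 1.8064)

(-2.3952, -1, 1.8064)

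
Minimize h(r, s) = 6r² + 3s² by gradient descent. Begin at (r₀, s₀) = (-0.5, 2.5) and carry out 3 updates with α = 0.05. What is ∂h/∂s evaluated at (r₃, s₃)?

∇h = (12r, 6s)
Step 1: at (-0.5, 2.5), ∇h = (-6, 15) → (-0.5, 2.5) − 0.05·(-6, 15) = (-0.2, 1.75)
Step 2: at (-0.2, 1.75), ∇h = (-2.4, 10.5) → (-0.2, 1.75) − 0.05·(-2.4, 10.5) = (-0.08, 1.225)
Step 3: at (-0.08, 1.225), ∇h = (-0.96, 7.35) → (-0.08, 1.225) − 0.05·(-0.96, 7.35) = (-0.032, 0.8575)
∂h/∂s at (-0.032, 0.8575) = 5.145

5.145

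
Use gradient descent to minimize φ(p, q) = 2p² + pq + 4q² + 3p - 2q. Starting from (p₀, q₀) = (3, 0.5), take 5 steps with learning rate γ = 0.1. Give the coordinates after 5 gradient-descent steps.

∇φ = (4p + q + 3, p + 8q - 2)
(p₁, q₁) = (3, 0.5) − 0.1·(15.5, 5) = (1.45, 0)
(p₂, q₂) = (1.45, 0) − 0.1·(8.8, -0.55) = (0.57, 0.055)
(p₃, q₃) = (0.57, 0.055) − 0.1·(5.335, -0.99) = (0.0365, 0.154)
(p₄, q₄) = (0.0365, 0.154) − 0.1·(3.3, -0.7315) = (-0.2935, 0.22715)
(p₅, q₅) = (-0.2935, 0.22715) − 0.1·(2.05315, -0.4763) = (-0.498815, 0.27478)

(-0.498815, 0.27478)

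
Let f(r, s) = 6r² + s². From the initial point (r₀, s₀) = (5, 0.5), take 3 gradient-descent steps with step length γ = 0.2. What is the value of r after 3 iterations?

∇f = (12r, 2s)
Step 1: at (5, 0.5), ∇f = (60, 1) → (5, 0.5) − 0.2·(60, 1) = (-7, 0.3)
Step 2: at (-7, 0.3), ∇f = (-84, 0.6) → (-7, 0.3) − 0.2·(-84, 0.6) = (9.8, 0.18)
Step 3: at (9.8, 0.18), ∇f = (117.6, 0.36) → (9.8, 0.18) − 0.2·(117.6, 0.36) = (-13.72, 0.108)
r = -13.72

-13.72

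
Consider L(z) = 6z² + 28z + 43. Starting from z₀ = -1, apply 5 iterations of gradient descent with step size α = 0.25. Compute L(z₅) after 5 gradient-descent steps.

L′(z) = 12z + 28
z₁ = -1 − 0.25·16 = -5
z₂ = -5 − 0.25·(-32) = 3
z₃ = 3 − 0.25·64 = -13
z₄ = -13 − 0.25·(-128) = 19
z₅ = 19 − 0.25·256 = -45
L(-45) = 10933

10933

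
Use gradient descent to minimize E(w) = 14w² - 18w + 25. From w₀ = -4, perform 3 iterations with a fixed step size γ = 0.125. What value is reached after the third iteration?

73.1875

E′(w) = 28w - 18
w₁ = -4 − 0.125·(-130) = 12.25
w₂ = 12.25 − 0.125·325 = -28.375
w₃ = -28.375 − 0.125·(-812.5) = 73.1875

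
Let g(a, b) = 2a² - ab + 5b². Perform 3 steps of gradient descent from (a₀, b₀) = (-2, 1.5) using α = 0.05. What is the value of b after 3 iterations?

0.065

∇g = (4a - b, -a + 10b)
(a₁, b₁) = (-2, 1.5) − 0.05·(-9.5, 17) = (-1.525, 0.65)
(a₂, b₂) = (-1.525, 0.65) − 0.05·(-6.75, 8.025) = (-1.1875, 0.24875)
(a₃, b₃) = (-1.1875, 0.24875) − 0.05·(-4.99875, 3.675) = (-0.9375625, 0.065)
b = 0.065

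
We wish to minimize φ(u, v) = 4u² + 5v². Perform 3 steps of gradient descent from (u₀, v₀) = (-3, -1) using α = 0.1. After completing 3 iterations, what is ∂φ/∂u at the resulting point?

-0.192

∇φ = (8u, 10v)
(u₁, v₁) = (-3, -1) − 0.1·(-24, -10) = (-0.6, 0)
(u₂, v₂) = (-0.6, 0) − 0.1·(-4.8, 0) = (-0.12, 0)
(u₃, v₃) = (-0.12, 0) − 0.1·(-0.96, 0) = (-0.024, 0)
∂φ/∂u at (-0.024, 0) = -0.192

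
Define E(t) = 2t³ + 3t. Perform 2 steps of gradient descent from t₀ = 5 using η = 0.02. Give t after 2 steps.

1.428368

E′(t) = 6t² + 3
Step 1: E′(5) = 153; t₁ = 5 − 0.02·153 = 1.94
Step 2: E′(1.94) = 25.5816; t₂ = 1.94 − 0.02·25.5816 = 1.428368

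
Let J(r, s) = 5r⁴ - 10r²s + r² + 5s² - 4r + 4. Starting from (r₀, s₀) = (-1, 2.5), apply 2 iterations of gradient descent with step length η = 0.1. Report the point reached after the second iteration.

∇J = (20r³ - 20rs + 2r - 4, -10r² + 10s)
(r₁, s₁) = (-1, 2.5) − 0.1·(24, 15) = (-3.4, 1)
(r₂, s₂) = (-3.4, 1) − 0.1·(-728.88, -105.6) = (69.488, 11.56)

(69.488, 11.56)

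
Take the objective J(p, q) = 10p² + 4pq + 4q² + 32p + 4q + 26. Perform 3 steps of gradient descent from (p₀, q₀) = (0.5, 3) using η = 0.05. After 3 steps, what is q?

∇J = (20p + 4q + 32, 4p + 8q + 4)
(p₁, q₁) = (0.5, 3) − 0.05·(54, 30) = (-2.2, 1.5)
(p₂, q₂) = (-2.2, 1.5) − 0.05·(-6, 7.2) = (-1.9, 1.14)
(p₃, q₃) = (-1.9, 1.14) − 0.05·(-1.44, 5.52) = (-1.828, 0.864)
q = 0.864

0.864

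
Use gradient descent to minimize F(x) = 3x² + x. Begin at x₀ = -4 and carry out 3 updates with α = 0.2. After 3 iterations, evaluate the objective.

-0.080512

F′(x) = 6x + 1
Step 1: F′(-4) = -23; x₁ = -4 − 0.2·(-23) = 0.6
Step 2: F′(0.6) = 4.6; x₂ = 0.6 − 0.2·4.6 = -0.32
Step 3: F′(-0.32) = -0.92; x₃ = -0.32 − 0.2·(-0.92) = -0.136
F(-0.136) = -0.080512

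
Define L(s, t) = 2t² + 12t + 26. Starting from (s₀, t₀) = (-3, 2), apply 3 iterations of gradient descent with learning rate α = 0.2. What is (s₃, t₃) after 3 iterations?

(-3, -2.96)

∇L = (0, 4t + 12)
Step 1: at (-3, 2), ∇L = (0, 20) → (-3, 2) − 0.2·(0, 20) = (-3, -2)
Step 2: at (-3, -2), ∇L = (0, 4) → (-3, -2) − 0.2·(0, 4) = (-3, -2.8)
Step 3: at (-3, -2.8), ∇L = (0, 0.8) → (-3, -2.8) − 0.2·(0, 0.8) = (-3, -2.96)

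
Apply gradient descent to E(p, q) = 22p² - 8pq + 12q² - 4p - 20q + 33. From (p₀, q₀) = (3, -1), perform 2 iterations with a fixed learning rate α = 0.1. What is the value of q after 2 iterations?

∇E = (44p - 8q - 4, -8p + 24q - 20)
Step 1: at (3, -1), ∇E = (136, -68) → (3, -1) − 0.1·(136, -68) = (-10.6, 5.8)
Step 2: at (-10.6, 5.8), ∇E = (-516.8, 204) → (-10.6, 5.8) − 0.1·(-516.8, 204) = (41.08, -14.6)
q = -14.6

-14.6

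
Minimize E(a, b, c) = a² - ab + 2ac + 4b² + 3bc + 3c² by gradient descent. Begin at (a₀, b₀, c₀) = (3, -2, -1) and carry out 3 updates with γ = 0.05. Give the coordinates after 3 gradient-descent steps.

∇E = (2a - b + 2c, -a + 8b + 3c, 2a + 3b + 6c)
Step 1: at (3, -2, -1), ∇E = (6, -22, -6) → (3, -2, -1) − 0.05·(6, -22, -6) = (2.7, -0.9, -0.7)
Step 2: at (2.7, -0.9, -0.7), ∇E = (4.9, -12, -1.5) → (2.7, -0.9, -0.7) − 0.05·(4.9, -12, -1.5) = (2.455, -0.3, -0.625)
Step 3: at (2.455, -0.3, -0.625), ∇E = (3.96, -6.73, 0.26) → (2.455, -0.3, -0.625) − 0.05·(3.96, -6.73, 0.26) = (2.257, 0.0365, -0.638)

(2.257, 0.0365, -0.638)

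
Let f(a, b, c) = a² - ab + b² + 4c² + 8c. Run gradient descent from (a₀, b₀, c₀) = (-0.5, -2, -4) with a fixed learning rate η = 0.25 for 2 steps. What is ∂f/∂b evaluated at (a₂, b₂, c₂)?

-0.84375

∇f = (2a - b, -a + 2b, 8c + 8)
(a₁, b₁, c₁) = (-0.5, -2, -4) − 0.25·(1, -3.5, -24) = (-0.75, -1.125, 2)
(a₂, b₂, c₂) = (-0.75, -1.125, 2) − 0.25·(-0.375, -1.5, 24) = (-0.65625, -0.75, -4)
∂f/∂b at (-0.65625, -0.75, -4) = -0.84375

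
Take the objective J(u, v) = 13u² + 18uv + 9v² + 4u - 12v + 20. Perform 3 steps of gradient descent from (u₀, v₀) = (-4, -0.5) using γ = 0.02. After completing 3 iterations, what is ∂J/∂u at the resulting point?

1.394496

∇J = (26u + 18v + 4, 18u + 18v - 12)
Step 1: at (-4, -0.5), ∇J = (-109, -93) → (-4, -0.5) − 0.02·(-109, -93) = (-1.82, 1.36)
Step 2: at (-1.82, 1.36), ∇J = (-18.84, -20.28) → (-1.82, 1.36) − 0.02·(-18.84, -20.28) = (-1.4432, 1.7656)
Step 3: at (-1.4432, 1.7656), ∇J = (-1.7424, -6.1968) → (-1.4432, 1.7656) − 0.02·(-1.7424, -6.1968) = (-1.408352, 1.889536)
∂J/∂u at (-1.408352, 1.889536) = 1.394496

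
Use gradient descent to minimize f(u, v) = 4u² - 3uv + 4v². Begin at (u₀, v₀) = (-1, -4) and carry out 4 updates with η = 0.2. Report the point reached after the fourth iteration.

(3.1104, -3.1104)

∇f = (8u - 3v, -3u + 8v)
Step 1: at (-1, -4), ∇f = (4, -29) → (-1, -4) − 0.2·(4, -29) = (-1.8, 1.8)
Step 2: at (-1.8, 1.8), ∇f = (-19.8, 19.8) → (-1.8, 1.8) − 0.2·(-19.8, 19.8) = (2.16, -2.16)
Step 3: at (2.16, -2.16), ∇f = (23.76, -23.76) → (2.16, -2.16) − 0.2·(23.76, -23.76) = (-2.592, 2.592)
Step 4: at (-2.592, 2.592), ∇f = (-28.512, 28.512) → (-2.592, 2.592) − 0.2·(-28.512, 28.512) = (3.1104, -3.1104)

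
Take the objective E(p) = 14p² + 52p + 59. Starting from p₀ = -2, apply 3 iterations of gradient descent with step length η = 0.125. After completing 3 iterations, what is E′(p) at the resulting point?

E′(p) = 28p + 52
Step 1: E′(-2) = -4; p₁ = -2 − 0.125·(-4) = -1.5
Step 2: E′(-1.5) = 10; p₂ = -1.5 − 0.125·10 = -2.75
Step 3: E′(-2.75) = -25; p₃ = -2.75 − 0.125·(-25) = 0.375
E′(p) at (0.375) = 62.5

62.5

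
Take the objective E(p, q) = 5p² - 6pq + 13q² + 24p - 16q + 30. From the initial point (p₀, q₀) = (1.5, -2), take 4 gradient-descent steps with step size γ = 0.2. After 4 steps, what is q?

∇E = (10p - 6q + 24, -6p + 26q - 16)
Step 1: at (1.5, -2), ∇E = (51, -77) → (1.5, -2) − 0.2·(51, -77) = (-8.7, 13.4)
Step 2: at (-8.7, 13.4), ∇E = (-143.4, 384.6) → (-8.7, 13.4) − 0.2·(-143.4, 384.6) = (19.98, -63.52)
Step 3: at (19.98, -63.52), ∇E = (604.92, -1787.4) → (19.98, -63.52) − 0.2·(604.92, -1787.4) = (-101.004, 293.96)
Step 4: at (-101.004, 293.96), ∇E = (-2749.8, 8232.984) → (-101.004, 293.96) − 0.2·(-2749.8, 8232.984) = (448.956, -1352.6368)
q = -1352.6368

-1352.6368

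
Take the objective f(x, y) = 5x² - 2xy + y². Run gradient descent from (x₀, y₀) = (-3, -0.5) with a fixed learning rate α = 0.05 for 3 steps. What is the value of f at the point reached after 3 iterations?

1.137232

∇f = (10x - 2y, -2x + 2y)
(x₁, y₁) = (-3, -0.5) − 0.05·(-29, 5) = (-1.55, -0.75)
(x₂, y₂) = (-1.55, -0.75) − 0.05·(-14, 1.6) = (-0.85, -0.83)
(x₃, y₃) = (-0.85, -0.83) − 0.05·(-6.84, 0.04) = (-0.508, -0.832)
f(-0.508, -0.832) = 1.137232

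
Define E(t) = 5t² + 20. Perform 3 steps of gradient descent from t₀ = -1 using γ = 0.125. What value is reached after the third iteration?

0.015625

E′(t) = 10t
t₁ = -1 − 0.125·(-10) = 0.25
t₂ = 0.25 − 0.125·2.5 = -0.0625
t₃ = -0.0625 − 0.125·(-0.625) = 0.015625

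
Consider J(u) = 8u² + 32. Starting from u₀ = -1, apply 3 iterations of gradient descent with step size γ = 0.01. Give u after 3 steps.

-0.592704

J′(u) = 16u
u₁ = -1 − 0.01·(-16) = -0.84
u₂ = -0.84 − 0.01·(-13.44) = -0.7056
u₃ = -0.7056 − 0.01·(-11.2896) = -0.592704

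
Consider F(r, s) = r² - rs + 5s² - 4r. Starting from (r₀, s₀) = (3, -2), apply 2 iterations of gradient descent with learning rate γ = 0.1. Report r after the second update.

∇F = (2r - s - 4, -r + 10s)
(r₁, s₁) = (3, -2) − 0.1·(4, -23) = (2.6, 0.3)
(r₂, s₂) = (2.6, 0.3) − 0.1·(0.9, 0.4) = (2.51, 0.26)
r = 2.51

2.51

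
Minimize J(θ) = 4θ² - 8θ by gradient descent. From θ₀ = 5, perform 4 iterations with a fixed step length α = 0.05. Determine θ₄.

J′(θ) = 8θ - 8
Step 1: J′(5) = 32; θ₁ = 5 − 0.05·32 = 3.4
Step 2: J′(3.4) = 19.2; θ₂ = 3.4 − 0.05·19.2 = 2.44
Step 3: J′(2.44) = 11.52; θ₃ = 2.44 − 0.05·11.52 = 1.864
Step 4: J′(1.864) = 6.912; θ₄ = 1.864 − 0.05·6.912 = 1.5184

1.5184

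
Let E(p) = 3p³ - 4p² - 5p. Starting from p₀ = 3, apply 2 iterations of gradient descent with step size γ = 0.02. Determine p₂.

E′(p) = 9p² - 8p - 5
Step 1: E′(3) = 52; p₁ = 3 − 0.02·52 = 1.96
Step 2: E′(1.96) = 13.8944; p₂ = 1.96 − 0.02·13.8944 = 1.682112

1.682112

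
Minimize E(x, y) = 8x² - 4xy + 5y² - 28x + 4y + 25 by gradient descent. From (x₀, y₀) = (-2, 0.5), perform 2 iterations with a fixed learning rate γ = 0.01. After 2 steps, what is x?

-0.866

∇E = (16x - 4y - 28, -4x + 10y + 4)
Step 1: at (-2, 0.5), ∇E = (-62, 17) → (-2, 0.5) − 0.01·(-62, 17) = (-1.38, 0.33)
Step 2: at (-1.38, 0.33), ∇E = (-51.4, 12.82) → (-1.38, 0.33) − 0.01·(-51.4, 12.82) = (-0.866, 0.2018)
x = -0.866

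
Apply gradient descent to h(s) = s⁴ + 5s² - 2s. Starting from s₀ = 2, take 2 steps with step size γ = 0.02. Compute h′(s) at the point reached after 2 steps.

7.355904

h′(s) = 4s³ + 10s - 2
Step 1: h′(2) = 50; s₁ = 2 − 0.02·50 = 1
Step 2: h′(1) = 12; s₂ = 1 − 0.02·12 = 0.76
h′(s) at (0.76) = 7.355904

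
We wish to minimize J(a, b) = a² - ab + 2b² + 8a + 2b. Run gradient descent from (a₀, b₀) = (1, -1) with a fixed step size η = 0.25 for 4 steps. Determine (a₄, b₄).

∇J = (2a - b + 8, -a + 4b + 2)
(a₁, b₁) = (1, -1) − 0.25·(11, -3) = (-1.75, -0.25)
(a₂, b₂) = (-1.75, -0.25) − 0.25·(4.75, 2.75) = (-2.9375, -0.9375)
(a₃, b₃) = (-2.9375, -0.9375) − 0.25·(3.0625, 1.1875) = (-3.703125, -1.234375)
(a₄, b₄) = (-3.703125, -1.234375) − 0.25·(1.828125, 0.765625) = (-4.16015625, -1.42578125)

(-4.16015625, -1.42578125)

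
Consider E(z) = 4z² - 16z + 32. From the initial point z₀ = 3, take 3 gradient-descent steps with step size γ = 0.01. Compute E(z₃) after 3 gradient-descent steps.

18.425420005376

E′(z) = 8z - 16
Step 1: E′(3) = 8; z₁ = 3 − 0.01·8 = 2.92
Step 2: E′(2.92) = 7.36; z₂ = 2.92 − 0.01·7.36 = 2.8464
Step 3: E′(2.8464) = 6.7712; z₃ = 2.8464 − 0.01·6.7712 = 2.778688
E(2.778688) = 18.425420005376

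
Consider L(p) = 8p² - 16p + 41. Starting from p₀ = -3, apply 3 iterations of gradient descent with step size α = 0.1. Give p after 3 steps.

1.864

L′(p) = 16p - 16
Step 1: L′(-3) = -64; p₁ = -3 − 0.1·(-64) = 3.4
Step 2: L′(3.4) = 38.4; p₂ = 3.4 − 0.1·38.4 = -0.44
Step 3: L′(-0.44) = -23.04; p₃ = -0.44 − 0.1·(-23.04) = 1.864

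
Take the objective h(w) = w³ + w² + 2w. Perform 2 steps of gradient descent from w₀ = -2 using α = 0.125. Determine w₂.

-6.6484375

h′(w) = 3w² + 2w + 2
w₁ = -2 − 0.125·10 = -3.25
w₂ = -3.25 − 0.125·27.1875 = -6.6484375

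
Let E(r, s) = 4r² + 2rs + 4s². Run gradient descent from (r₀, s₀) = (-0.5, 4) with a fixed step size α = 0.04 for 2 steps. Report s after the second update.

∇E = (8r + 2s, 2r + 8s)
(r₁, s₁) = (-0.5, 4) − 0.04·(4, 31) = (-0.66, 2.76)
(r₂, s₂) = (-0.66, 2.76) − 0.04·(0.24, 20.76) = (-0.6696, 1.9296)
s = 1.9296

1.9296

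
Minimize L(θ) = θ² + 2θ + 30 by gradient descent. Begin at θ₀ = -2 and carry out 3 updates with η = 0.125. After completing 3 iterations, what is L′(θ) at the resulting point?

L′(θ) = 2θ + 2
θ₁ = -2 − 0.125·(-2) = -1.75
θ₂ = -1.75 − 0.125·(-1.5) = -1.5625
θ₃ = -1.5625 − 0.125·(-1.125) = -1.421875
L′(θ) at (-1.421875) = -0.84375

-0.84375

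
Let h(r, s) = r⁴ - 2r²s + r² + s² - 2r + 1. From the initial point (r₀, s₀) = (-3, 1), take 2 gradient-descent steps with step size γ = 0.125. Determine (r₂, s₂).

∇h = (4r³ - 4rs + 2r - 2, -2r² + 2s)
Step 1: at (-3, 1), ∇h = (-104, -16) → (-3, 1) − 0.125·(-104, -16) = (10, 3)
Step 2: at (10, 3), ∇h = (3898, -194) → (10, 3) − 0.125·(3898, -194) = (-477.25, 27.25)

(-477.25, 27.25)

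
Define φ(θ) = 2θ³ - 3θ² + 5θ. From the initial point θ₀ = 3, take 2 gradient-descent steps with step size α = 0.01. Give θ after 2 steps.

φ′(θ) = 6θ² - 6θ + 5
θ₁ = 3 − 0.01·41 = 2.59
θ₂ = 2.59 − 0.01·29.7086 = 2.292914

2.292914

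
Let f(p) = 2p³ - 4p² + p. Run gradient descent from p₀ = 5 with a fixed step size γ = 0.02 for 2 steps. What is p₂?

2.277392

f′(p) = 6p² - 8p + 1
Step 1: f′(5) = 111; p₁ = 5 − 0.02·111 = 2.78
Step 2: f′(2.78) = 25.1304; p₂ = 2.78 − 0.02·25.1304 = 2.277392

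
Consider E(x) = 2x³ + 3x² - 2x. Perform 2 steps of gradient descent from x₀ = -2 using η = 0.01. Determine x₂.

E′(x) = 6x² + 6x - 2
Step 1: E′(-2) = 10; x₁ = -2 − 0.01·10 = -2.1
Step 2: E′(-2.1) = 11.86; x₂ = -2.1 − 0.01·11.86 = -2.2186

-2.2186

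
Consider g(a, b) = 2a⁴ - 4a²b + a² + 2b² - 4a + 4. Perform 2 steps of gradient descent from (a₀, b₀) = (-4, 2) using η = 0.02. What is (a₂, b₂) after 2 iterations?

∇g = (8a³ - 8ab + 2a - 4, -4a² + 4b)
(a₁, b₁) = (-4, 2) − 0.02·(-460, -56) = (5.2, 3.12)
(a₂, b₂) = (5.2, 3.12) − 0.02·(1001.472, -95.68) = (-14.82944, 5.0336)

(-14.82944, 5.0336)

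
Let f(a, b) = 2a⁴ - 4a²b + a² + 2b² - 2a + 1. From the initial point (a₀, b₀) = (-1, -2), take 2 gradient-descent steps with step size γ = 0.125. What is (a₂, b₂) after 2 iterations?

∇f = (8a³ - 8ab + 2a - 2, -4a² + 4b)
(a₁, b₁) = (-1, -2) − 0.125·(-28, -12) = (2.5, -0.5)
(a₂, b₂) = (2.5, -0.5) − 0.125·(138, -27) = (-14.75, 2.875)

(-14.75, 2.875)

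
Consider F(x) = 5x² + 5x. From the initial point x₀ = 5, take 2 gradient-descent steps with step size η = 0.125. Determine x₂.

F′(x) = 10x + 5
Step 1: F′(5) = 55; x₁ = 5 − 0.125·55 = -1.875
Step 2: F′(-1.875) = -13.75; x₂ = -1.875 − 0.125·(-13.75) = -0.15625

-0.15625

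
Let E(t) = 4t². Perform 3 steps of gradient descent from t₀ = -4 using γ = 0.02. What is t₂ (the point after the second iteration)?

E′(t) = 8t
t₁ = -4 − 0.02·(-32) = -3.36
t₂ = -3.36 − 0.02·(-26.88) = -2.8224

-2.8224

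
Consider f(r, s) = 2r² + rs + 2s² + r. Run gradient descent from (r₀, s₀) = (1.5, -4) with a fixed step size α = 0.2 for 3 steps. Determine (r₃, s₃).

∇f = (4r + s + 1, r + 4s)
(r₁, s₁) = (1.5, -4) − 0.2·(3, -14.5) = (0.9, -1.1)
(r₂, s₂) = (0.9, -1.1) − 0.2·(3.5, -3.5) = (0.2, -0.4)
(r₃, s₃) = (0.2, -0.4) − 0.2·(1.4, -1.4) = (-0.08, -0.12)

(-0.08, -0.12)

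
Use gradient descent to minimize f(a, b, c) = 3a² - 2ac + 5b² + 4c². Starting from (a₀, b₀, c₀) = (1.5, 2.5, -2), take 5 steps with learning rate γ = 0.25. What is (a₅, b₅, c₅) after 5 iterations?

(-5.03125, -18.984375, 8.140625)

∇f = (6a - 2c, 10b, -2a + 8c)
(a₁, b₁, c₁) = (1.5, 2.5, -2) − 0.25·(13, 25, -19) = (-1.75, -3.75, 2.75)
(a₂, b₂, c₂) = (-1.75, -3.75, 2.75) − 0.25·(-16, -37.5, 25.5) = (2.25, 5.625, -3.625)
(a₃, b₃, c₃) = (2.25, 5.625, -3.625) − 0.25·(20.75, 56.25, -33.5) = (-2.9375, -8.4375, 4.75)
(a₄, b₄, c₄) = (-2.9375, -8.4375, 4.75) − 0.25·(-27.125, -84.375, 43.875) = (3.84375, 12.65625, -6.21875)
(a₅, b₅, c₅) = (3.84375, 12.65625, -6.21875) − 0.25·(35.5, 126.5625, -57.4375) = (-5.03125, -18.984375, 8.140625)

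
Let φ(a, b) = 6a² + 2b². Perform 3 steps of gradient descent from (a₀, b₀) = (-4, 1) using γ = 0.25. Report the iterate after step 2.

∇φ = (12a, 4b)
(a₁, b₁) = (-4, 1) − 0.25·(-48, 4) = (8, 0)
(a₂, b₂) = (8, 0) − 0.25·(96, 0) = (-16, 0)

(-16, 0)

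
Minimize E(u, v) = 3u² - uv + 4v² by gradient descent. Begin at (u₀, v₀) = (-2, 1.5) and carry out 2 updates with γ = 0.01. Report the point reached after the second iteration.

∇E = (6u - v, -u + 8v)
Step 1: at (-2, 1.5), ∇E = (-13.5, 14) → (-2, 1.5) − 0.01·(-13.5, 14) = (-1.865, 1.36)
Step 2: at (-1.865, 1.36), ∇E = (-12.55, 12.745) → (-1.865, 1.36) − 0.01·(-12.55, 12.745) = (-1.7395, 1.23255)

(-1.7395, 1.23255)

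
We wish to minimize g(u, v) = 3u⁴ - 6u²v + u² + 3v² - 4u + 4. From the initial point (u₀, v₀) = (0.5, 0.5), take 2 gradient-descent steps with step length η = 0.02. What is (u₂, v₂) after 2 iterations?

∇g = (12u³ - 12uv + 2u - 4, -6u² + 6v)
Step 1: at (0.5, 0.5), ∇g = (-4.5, 1.5) → (0.5, 0.5) − 0.02·(-4.5, 1.5) = (0.59, 0.47)
Step 2: at (0.59, 0.47), ∇g = (-3.683052, 0.7314) → (0.59, 0.47) − 0.02·(-3.683052, 0.7314) = (0.66366104, 0.455372)

(0.66366104, 0.455372)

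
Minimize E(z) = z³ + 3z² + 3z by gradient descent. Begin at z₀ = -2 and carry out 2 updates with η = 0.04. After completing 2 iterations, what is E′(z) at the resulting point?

4.842724196352

E′(z) = 3z² + 6z + 3
Step 1: E′(-2) = 3; z₁ = -2 − 0.04·3 = -2.12
Step 2: E′(-2.12) = 3.7632; z₂ = -2.12 − 0.04·3.7632 = -2.270528
E′(z) at (-2.270528) = 4.842724196352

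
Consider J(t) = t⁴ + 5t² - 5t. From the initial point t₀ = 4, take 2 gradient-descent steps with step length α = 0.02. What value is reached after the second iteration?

J′(t) = 4t³ + 10t - 5
t₁ = 4 − 0.02·291 = -1.82
t₂ = -1.82 − 0.02·(-47.314272) = -0.87371456

-0.87371456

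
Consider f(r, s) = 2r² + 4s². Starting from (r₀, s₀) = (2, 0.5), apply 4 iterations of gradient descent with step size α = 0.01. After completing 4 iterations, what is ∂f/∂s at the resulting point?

2.86557184

∇f = (4r, 8s)
(r₁, s₁) = (2, 0.5) − 0.01·(8, 4) = (1.92, 0.46)
(r₂, s₂) = (1.92, 0.46) − 0.01·(7.68, 3.68) = (1.8432, 0.4232)
(r₃, s₃) = (1.8432, 0.4232) − 0.01·(7.3728, 3.3856) = (1.769472, 0.389344)
(r₄, s₄) = (1.769472, 0.389344) − 0.01·(7.077888, 3.114752) = (1.69869312, 0.35819648)
∂f/∂s at (1.69869312, 0.35819648) = 2.86557184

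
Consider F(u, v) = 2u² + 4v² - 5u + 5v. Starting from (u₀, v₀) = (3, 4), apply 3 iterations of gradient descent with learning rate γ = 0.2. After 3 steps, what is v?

∇F = (4u - 5, 8v + 5)
(u₁, v₁) = (3, 4) − 0.2·(7, 37) = (1.6, -3.4)
(u₂, v₂) = (1.6, -3.4) − 0.2·(1.4, -22.2) = (1.32, 1.04)
(u₃, v₃) = (1.32, 1.04) − 0.2·(0.28, 13.32) = (1.264, -1.624)
v = -1.624

-1.624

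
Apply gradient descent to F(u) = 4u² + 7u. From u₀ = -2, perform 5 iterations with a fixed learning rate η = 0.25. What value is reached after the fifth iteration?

F′(u) = 8u + 7
u₁ = -2 − 0.25·(-9) = 0.25
u₂ = 0.25 − 0.25·9 = -2
u₃ = -2 − 0.25·(-9) = 0.25
u₄ = 0.25 − 0.25·9 = -2
u₅ = -2 − 0.25·(-9) = 0.25

0.25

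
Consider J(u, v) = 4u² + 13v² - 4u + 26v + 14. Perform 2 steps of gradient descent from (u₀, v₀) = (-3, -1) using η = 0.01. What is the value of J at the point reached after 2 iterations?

∇J = (8u - 4, 26v + 26)
Step 1: at (-3, -1), ∇J = (-28, 0) → (-3, -1) − 0.01·(-28, 0) = (-2.72, -1)
Step 2: at (-2.72, -1), ∇J = (-25.76, 0) → (-2.72, -1) − 0.01·(-25.76, 0) = (-2.4624, -1)
J(-2.4624, -1) = 35.10325504

35.10325504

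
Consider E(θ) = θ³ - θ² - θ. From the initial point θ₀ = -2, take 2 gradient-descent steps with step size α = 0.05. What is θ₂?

E′(θ) = 3θ² - 2θ - 1
θ₁ = -2 − 0.05·15 = -2.75
θ₂ = -2.75 − 0.05·27.1875 = -4.109375

-4.109375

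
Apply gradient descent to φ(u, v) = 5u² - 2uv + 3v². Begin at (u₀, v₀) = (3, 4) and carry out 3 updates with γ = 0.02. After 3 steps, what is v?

∇φ = (10u - 2v, -2u + 6v)
(u₁, v₁) = (3, 4) − 0.02·(22, 18) = (2.56, 3.64)
(u₂, v₂) = (2.56, 3.64) − 0.02·(18.32, 16.72) = (2.1936, 3.3056)
(u₃, v₃) = (2.1936, 3.3056) − 0.02·(15.3248, 15.4464) = (1.887104, 2.996672)
v = 2.996672

2.996672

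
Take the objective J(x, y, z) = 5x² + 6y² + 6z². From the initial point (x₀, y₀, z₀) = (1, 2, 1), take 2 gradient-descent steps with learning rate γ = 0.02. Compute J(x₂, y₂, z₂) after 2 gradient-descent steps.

12.0566528

∇J = (10x, 12y, 12z)
Step 1: at (1, 2, 1), ∇J = (10, 24, 12) → (1, 2, 1) − 0.02·(10, 24, 12) = (0.8, 1.52, 0.76)
Step 2: at (0.8, 1.52, 0.76), ∇J = (8, 18.24, 9.12) → (0.8, 1.52, 0.76) − 0.02·(8, 18.24, 9.12) = (0.64, 1.1552, 0.5776)
J(0.64, 1.1552, 0.5776) = 12.0566528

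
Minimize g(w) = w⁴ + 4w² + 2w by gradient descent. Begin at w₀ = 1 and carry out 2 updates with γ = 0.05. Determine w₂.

0.0746

g′(w) = 4w³ + 8w + 2
w₁ = 1 − 0.05·14 = 0.3
w₂ = 0.3 − 0.05·4.508 = 0.0746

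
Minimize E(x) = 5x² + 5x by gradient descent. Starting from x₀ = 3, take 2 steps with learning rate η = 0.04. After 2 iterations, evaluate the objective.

E′(x) = 10x + 5
x₁ = 3 − 0.04·35 = 1.6
x₂ = 1.6 − 0.04·21 = 0.76
E(0.76) = 6.688

6.688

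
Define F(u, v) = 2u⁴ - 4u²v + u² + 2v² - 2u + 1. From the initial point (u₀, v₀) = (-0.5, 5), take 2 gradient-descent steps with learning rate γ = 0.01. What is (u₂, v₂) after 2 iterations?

(-0.85776832, 4.635024)

∇F = (8u³ - 8uv + 2u - 2, -4u² + 4v)
(u₁, v₁) = (-0.5, 5) − 0.01·(16, 19) = (-0.66, 4.81)
(u₂, v₂) = (-0.66, 4.81) − 0.01·(19.776832, 17.4976) = (-0.85776832, 4.635024)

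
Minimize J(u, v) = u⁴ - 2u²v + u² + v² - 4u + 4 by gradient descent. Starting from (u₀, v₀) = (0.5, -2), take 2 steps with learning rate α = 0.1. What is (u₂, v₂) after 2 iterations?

∇J = (4u³ - 4uv + 2u - 4, -2u² + 2v)
(u₁, v₁) = (0.5, -2) − 0.1·(1.5, -4.5) = (0.35, -1.55)
(u₂, v₂) = (0.35, -1.55) − 0.1·(-0.9585, -3.345) = (0.44585, -1.2155)

(0.44585, -1.2155)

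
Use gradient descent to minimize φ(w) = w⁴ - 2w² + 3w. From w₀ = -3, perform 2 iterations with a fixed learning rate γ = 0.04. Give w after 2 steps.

0.65548032

φ′(w) = 4w³ - 4w + 3
w₁ = -3 − 0.04·(-93) = 0.72
w₂ = 0.72 − 0.04·1.612992 = 0.65548032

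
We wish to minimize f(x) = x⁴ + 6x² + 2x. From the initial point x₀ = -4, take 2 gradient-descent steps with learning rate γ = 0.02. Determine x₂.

0.83122688

f′(x) = 4x³ + 12x + 2
x₁ = -4 − 0.02·(-302) = 2.04
x₂ = 2.04 − 0.02·60.438656 = 0.83122688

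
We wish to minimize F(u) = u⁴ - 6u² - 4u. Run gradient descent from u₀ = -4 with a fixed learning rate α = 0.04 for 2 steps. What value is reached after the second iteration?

-7.59606272

F′(u) = 4u³ - 12u - 4
Step 1: F′(-4) = -212; u₁ = -4 − 0.04·(-212) = 4.48
Step 2: F′(4.48) = 301.901568; u₂ = 4.48 − 0.04·301.901568 = -7.59606272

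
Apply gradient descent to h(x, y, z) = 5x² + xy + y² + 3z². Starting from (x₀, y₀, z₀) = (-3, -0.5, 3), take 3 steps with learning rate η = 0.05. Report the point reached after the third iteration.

∇h = (10x + y, x + 2y, 6z)
(x₁, y₁, z₁) = (-3, -0.5, 3) − 0.05·(-30.5, -4, 18) = (-1.475, -0.3, 2.1)
(x₂, y₂, z₂) = (-1.475, -0.3, 2.1) − 0.05·(-15.05, -2.075, 12.6) = (-0.7225, -0.19625, 1.47)
(x₃, y₃, z₃) = (-0.7225, -0.19625, 1.47) − 0.05·(-7.42125, -1.115, 8.82) = (-0.3514375, -0.1405, 1.029)

(-0.3514375, -0.1405, 1.029)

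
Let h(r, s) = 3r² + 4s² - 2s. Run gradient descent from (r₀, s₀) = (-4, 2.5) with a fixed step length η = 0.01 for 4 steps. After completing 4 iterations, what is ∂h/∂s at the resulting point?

12.89507328

∇h = (6r, 8s - 2)
(r₁, s₁) = (-4, 2.5) − 0.01·(-24, 18) = (-3.76, 2.32)
(r₂, s₂) = (-3.76, 2.32) − 0.01·(-22.56, 16.56) = (-3.5344, 2.1544)
(r₃, s₃) = (-3.5344, 2.1544) − 0.01·(-21.2064, 15.2352) = (-3.322336, 2.002048)
(r₄, s₄) = (-3.322336, 2.002048) − 0.01·(-19.934016, 14.016384) = (-3.12299584, 1.86188416)
∂h/∂s at (-3.12299584, 1.86188416) = 12.89507328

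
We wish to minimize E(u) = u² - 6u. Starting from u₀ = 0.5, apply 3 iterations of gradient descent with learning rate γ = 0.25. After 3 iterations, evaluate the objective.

-8.90234375

E′(u) = 2u - 6
Step 1: E′(0.5) = -5; u₁ = 0.5 − 0.25·(-5) = 1.75
Step 2: E′(1.75) = -2.5; u₂ = 1.75 − 0.25·(-2.5) = 2.375
Step 3: E′(2.375) = -1.25; u₃ = 2.375 − 0.25·(-1.25) = 2.6875
E(2.6875) = -8.90234375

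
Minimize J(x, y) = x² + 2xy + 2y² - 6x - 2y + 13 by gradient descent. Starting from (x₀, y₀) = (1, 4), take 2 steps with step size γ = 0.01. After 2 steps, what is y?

3.6872

∇J = (2x + 2y - 6, 2x + 4y - 2)
(x₁, y₁) = (1, 4) − 0.01·(4, 16) = (0.96, 3.84)
(x₂, y₂) = (0.96, 3.84) − 0.01·(3.6, 15.28) = (0.924, 3.6872)
y = 3.6872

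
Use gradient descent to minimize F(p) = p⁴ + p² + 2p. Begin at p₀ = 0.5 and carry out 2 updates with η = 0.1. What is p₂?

F′(p) = 4p³ + 2p + 2
Step 1: F′(0.5) = 3.5; p₁ = 0.5 − 0.1·3.5 = 0.15
Step 2: F′(0.15) = 2.3135; p₂ = 0.15 − 0.1·2.3135 = -0.08135

-0.08135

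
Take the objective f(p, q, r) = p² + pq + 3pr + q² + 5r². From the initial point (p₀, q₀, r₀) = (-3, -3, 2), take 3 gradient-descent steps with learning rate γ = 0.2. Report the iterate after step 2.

∇f = (2p + q + 3r, p + 2q, 3p + 10r)
Step 1: at (-3, -3, 2), ∇f = (-3, -9, 11) → (-3, -3, 2) − 0.2·(-3, -9, 11) = (-2.4, -1.2, -0.2)
Step 2: at (-2.4, -1.2, -0.2), ∇f = (-6.6, -4.8, -9.2) → (-2.4, -1.2, -0.2) − 0.2·(-6.6, -4.8, -9.2) = (-1.08, -0.24, 1.64)

(-1.08, -0.24, 1.64)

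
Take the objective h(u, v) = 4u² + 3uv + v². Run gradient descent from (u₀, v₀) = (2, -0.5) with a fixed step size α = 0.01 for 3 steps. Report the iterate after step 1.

(1.855, -0.55)

∇h = (8u + 3v, 3u + 2v)
(u₁, v₁) = (2, -0.5) − 0.01·(14.5, 5) = (1.855, -0.55)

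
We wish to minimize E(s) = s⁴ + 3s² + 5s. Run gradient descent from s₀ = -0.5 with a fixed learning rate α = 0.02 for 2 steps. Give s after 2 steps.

-0.55448984

E′(s) = 4s³ + 6s + 5
s₁ = -0.5 − 0.02·1.5 = -0.53
s₂ = -0.53 − 0.02·1.224492 = -0.55448984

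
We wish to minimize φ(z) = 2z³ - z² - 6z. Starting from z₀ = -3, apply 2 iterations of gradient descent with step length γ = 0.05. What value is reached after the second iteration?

φ′(z) = 6z² - 2z - 6
z₁ = -3 − 0.05·54 = -5.7
z₂ = -5.7 − 0.05·200.34 = -15.717

-15.717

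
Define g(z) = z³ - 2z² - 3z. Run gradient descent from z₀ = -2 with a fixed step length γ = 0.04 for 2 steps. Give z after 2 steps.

-3.850688

g′(z) = 3z² - 4z - 3
z₁ = -2 − 0.04·17 = -2.68
z₂ = -2.68 − 0.04·29.2672 = -3.850688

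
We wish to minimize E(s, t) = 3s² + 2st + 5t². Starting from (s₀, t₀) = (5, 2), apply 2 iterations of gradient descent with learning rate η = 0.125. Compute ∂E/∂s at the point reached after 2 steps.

∇E = (6s + 2t, 2s + 10t)
(s₁, t₁) = (5, 2) − 0.125·(34, 30) = (0.75, -1.75)
(s₂, t₂) = (0.75, -1.75) − 0.125·(1, -16) = (0.625, 0.25)
∂E/∂s at (0.625, 0.25) = 4.25

4.25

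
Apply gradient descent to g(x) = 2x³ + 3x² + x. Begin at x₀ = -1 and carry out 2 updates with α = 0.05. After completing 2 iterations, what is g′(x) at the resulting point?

1.774888375

g′(x) = 6x² + 6x + 1
Step 1: g′(-1) = 1; x₁ = -1 − 0.05·1 = -1.05
Step 2: g′(-1.05) = 1.315; x₂ = -1.05 − 0.05·1.315 = -1.11575
g′(x) at (-1.11575) = 1.774888375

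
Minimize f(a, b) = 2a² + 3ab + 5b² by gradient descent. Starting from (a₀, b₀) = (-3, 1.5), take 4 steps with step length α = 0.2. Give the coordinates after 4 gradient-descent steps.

∇f = (4a + 3b, 3a + 10b)
Step 1: at (-3, 1.5), ∇f = (-7.5, 6) → (-3, 1.5) − 0.2·(-7.5, 6) = (-1.5, 0.3)
Step 2: at (-1.5, 0.3), ∇f = (-5.1, -1.5) → (-1.5, 0.3) − 0.2·(-5.1, -1.5) = (-0.48, 0.6)
Step 3: at (-0.48, 0.6), ∇f = (-0.12, 4.56) → (-0.48, 0.6) − 0.2·(-0.12, 4.56) = (-0.456, -0.312)
Step 4: at (-0.456, -0.312), ∇f = (-2.76, -4.488) → (-0.456, -0.312) − 0.2·(-2.76, -4.488) = (0.096, 0.5856)

(0.096, 0.5856)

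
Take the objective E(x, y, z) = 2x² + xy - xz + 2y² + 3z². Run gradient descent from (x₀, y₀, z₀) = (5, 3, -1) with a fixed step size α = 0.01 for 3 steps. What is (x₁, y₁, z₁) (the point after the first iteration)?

∇E = (4x + y - z, x + 4y, -x + 6z)
(x₁, y₁, z₁) = (5, 3, -1) − 0.01·(24, 17, -11) = (4.76, 2.83, -0.89)

(4.76, 2.83, -0.89)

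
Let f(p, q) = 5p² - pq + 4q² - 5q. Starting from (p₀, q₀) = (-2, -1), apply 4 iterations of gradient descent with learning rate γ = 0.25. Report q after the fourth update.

∇f = (10p - q, -p + 8q - 5)
(p₁, q₁) = (-2, -1) − 0.25·(-19, -11) = (2.75, 1.75)
(p₂, q₂) = (2.75, 1.75) − 0.25·(25.75, 6.25) = (-3.6875, 0.1875)
(p₃, q₃) = (-3.6875, 0.1875) − 0.25·(-37.0625, 0.1875) = (5.578125, 0.140625)
(p₄, q₄) = (5.578125, 0.140625) − 0.25·(55.640625, -9.453125) = (-8.33203125, 2.50390625)
q = 2.50390625

2.50390625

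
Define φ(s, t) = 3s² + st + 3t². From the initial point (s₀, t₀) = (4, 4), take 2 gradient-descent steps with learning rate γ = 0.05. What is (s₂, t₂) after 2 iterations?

∇φ = (6s + t, s + 6t)
(s₁, t₁) = (4, 4) − 0.05·(28, 28) = (2.6, 2.6)
(s₂, t₂) = (2.6, 2.6) − 0.05·(18.2, 18.2) = (1.69, 1.69)

(1.69, 1.69)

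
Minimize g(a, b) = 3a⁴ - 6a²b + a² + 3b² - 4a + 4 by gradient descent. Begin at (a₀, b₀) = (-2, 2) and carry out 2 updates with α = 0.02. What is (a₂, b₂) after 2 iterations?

∇g = (12a³ - 12ab + 2a - 4, -6a² + 6b)
(a₁, b₁) = (-2, 2) − 0.02·(-56, -12) = (-0.88, 2.24)
(a₂, b₂) = (-0.88, 2.24) − 0.02·(9.716736, 8.7936) = (-1.07433472, 2.064128)

(-1.07433472, 2.064128)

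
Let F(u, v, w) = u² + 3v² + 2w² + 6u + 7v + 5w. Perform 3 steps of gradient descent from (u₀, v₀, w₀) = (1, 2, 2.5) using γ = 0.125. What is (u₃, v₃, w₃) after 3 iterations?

(-1.3125, -1.1171875, -0.78125)

∇F = (2u + 6, 6v + 7, 4w + 5)
Step 1: at (1, 2, 2.5), ∇F = (8, 19, 15) → (1, 2, 2.5) − 0.125·(8, 19, 15) = (0, -0.375, 0.625)
Step 2: at (0, -0.375, 0.625), ∇F = (6, 4.75, 7.5) → (0, -0.375, 0.625) − 0.125·(6, 4.75, 7.5) = (-0.75, -0.96875, -0.3125)
Step 3: at (-0.75, -0.96875, -0.3125), ∇F = (4.5, 1.1875, 3.75) → (-0.75, -0.96875, -0.3125) − 0.125·(4.5, 1.1875, 3.75) = (-1.3125, -1.1171875, -0.78125)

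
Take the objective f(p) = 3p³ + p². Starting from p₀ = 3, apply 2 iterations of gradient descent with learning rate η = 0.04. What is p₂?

-0.524544

f′(p) = 9p² + 2p
p₁ = 3 − 0.04·87 = -0.48
p₂ = -0.48 − 0.04·1.1136 = -0.524544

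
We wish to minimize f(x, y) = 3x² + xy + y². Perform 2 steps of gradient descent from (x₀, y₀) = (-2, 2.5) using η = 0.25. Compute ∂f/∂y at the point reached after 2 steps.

∇f = (6x + y, x + 2y)
(x₁, y₁) = (-2, 2.5) − 0.25·(-9.5, 3) = (0.375, 1.75)
(x₂, y₂) = (0.375, 1.75) − 0.25·(4, 3.875) = (-0.625, 0.78125)
∂f/∂y at (-0.625, 0.78125) = 0.9375

0.9375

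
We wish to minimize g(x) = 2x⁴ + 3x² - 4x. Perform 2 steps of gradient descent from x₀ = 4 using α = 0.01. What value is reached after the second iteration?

-1.01680256

g′(x) = 8x³ + 6x - 4
Step 1: g′(4) = 532; x₁ = 4 − 0.01·532 = -1.32
Step 2: g′(-1.32) = -30.319744; x₂ = -1.32 − 0.01·(-30.319744) = -1.01680256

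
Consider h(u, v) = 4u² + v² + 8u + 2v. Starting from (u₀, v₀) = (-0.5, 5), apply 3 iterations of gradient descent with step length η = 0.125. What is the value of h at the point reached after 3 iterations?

1.4072265625

∇h = (8u + 8, 2v + 2)
Step 1: at (-0.5, 5), ∇h = (4, 12) → (-0.5, 5) − 0.125·(4, 12) = (-1, 3.5)
Step 2: at (-1, 3.5), ∇h = (0, 9) → (-1, 3.5) − 0.125·(0, 9) = (-1, 2.375)
Step 3: at (-1, 2.375), ∇h = (0, 6.75) → (-1, 2.375) − 0.125·(0, 6.75) = (-1, 1.53125)
h(-1, 1.53125) = 1.4072265625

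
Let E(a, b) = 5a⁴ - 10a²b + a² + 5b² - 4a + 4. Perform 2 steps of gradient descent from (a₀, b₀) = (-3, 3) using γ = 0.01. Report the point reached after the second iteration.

∇E = (20a³ - 20ab + 2a - 4, -10a² + 10b)
(a₁, b₁) = (-3, 3) − 0.01·(-370, -60) = (0.7, 3.6)
(a₂, b₂) = (0.7, 3.6) − 0.01·(-46.14, 31.1) = (1.1614, 3.289)

(1.1614, 3.289)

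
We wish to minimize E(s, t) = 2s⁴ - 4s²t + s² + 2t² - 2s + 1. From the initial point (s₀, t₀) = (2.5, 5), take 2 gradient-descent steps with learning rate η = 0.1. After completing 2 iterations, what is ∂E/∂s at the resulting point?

∇E = (8s³ - 8st + 2s - 2, -4s² + 4t)
(s₁, t₁) = (2.5, 5) − 0.1·(28, -5) = (-0.3, 5.5)
(s₂, t₂) = (-0.3, 5.5) − 0.1·(10.384, 21.64) = (-1.3384, 3.336)
∂E/∂s at (-1.3384, 3.336) = 11.862455943168

11.862455943168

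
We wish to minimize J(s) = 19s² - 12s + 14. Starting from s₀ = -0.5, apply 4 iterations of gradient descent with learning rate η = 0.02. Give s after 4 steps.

J′(s) = 38s - 12
s₁ = -0.5 − 0.02·(-31) = 0.12
s₂ = 0.12 − 0.02·(-7.44) = 0.2688
s₃ = 0.2688 − 0.02·(-1.7856) = 0.304512
s₄ = 0.304512 − 0.02·(-0.428544) = 0.31308288

0.31308288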